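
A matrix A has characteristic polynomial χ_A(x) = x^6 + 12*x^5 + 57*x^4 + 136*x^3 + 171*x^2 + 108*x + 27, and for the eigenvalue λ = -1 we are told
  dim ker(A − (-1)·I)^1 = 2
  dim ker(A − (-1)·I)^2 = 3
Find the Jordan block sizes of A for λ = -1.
Block sizes for λ = -1: [2, 1]

From the dimensions of kernels of powers, the number of Jordan blocks of size at least j is d_j − d_{j−1} where d_j = dim ker(N^j) (with d_0 = 0). Computing the differences gives [2, 1].
The number of blocks of size exactly k is (#blocks of size ≥ k) − (#blocks of size ≥ k + 1), so the partition is: 1 block(s) of size 1, 1 block(s) of size 2.
In nonincreasing order the block sizes are [2, 1].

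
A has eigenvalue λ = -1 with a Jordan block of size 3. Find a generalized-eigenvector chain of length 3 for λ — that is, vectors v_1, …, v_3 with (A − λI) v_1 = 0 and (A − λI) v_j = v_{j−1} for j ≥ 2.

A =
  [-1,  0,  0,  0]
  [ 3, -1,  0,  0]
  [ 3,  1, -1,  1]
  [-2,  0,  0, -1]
A Jordan chain for λ = -1 of length 3:
v_1 = (0, 0, 1, 0)ᵀ
v_2 = (0, 3, 3, -2)ᵀ
v_3 = (1, 0, 0, 0)ᵀ

Let N = A − (-1)·I. We want v_3 with N^3 v_3 = 0 but N^2 v_3 ≠ 0; then v_{j-1} := N · v_j for j = 3, …, 2.

Pick v_3 = (1, 0, 0, 0)ᵀ.
Then v_2 = N · v_3 = (0, 3, 3, -2)ᵀ.
Then v_1 = N · v_2 = (0, 0, 1, 0)ᵀ.

Sanity check: (A − (-1)·I) v_1 = (0, 0, 0, 0)ᵀ = 0. ✓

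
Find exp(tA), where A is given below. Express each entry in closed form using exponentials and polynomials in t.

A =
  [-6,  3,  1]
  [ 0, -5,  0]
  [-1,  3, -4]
e^{tA} =
  [-t*exp(-5*t) + exp(-5*t), 3*t*exp(-5*t), t*exp(-5*t)]
  [0, exp(-5*t), 0]
  [-t*exp(-5*t), 3*t*exp(-5*t), t*exp(-5*t) + exp(-5*t)]

Strategy: write A = P · J · P⁻¹ where J is a Jordan canonical form, so e^{tA} = P · e^{tJ} · P⁻¹, and e^{tJ} can be computed block-by-block.

A has Jordan form
J =
  [-5,  1,  0]
  [ 0, -5,  0]
  [ 0,  0, -5]
(up to reordering of blocks).

Per-block formulas:
  For a 1×1 block at λ = -5: exp(t · [-5]) = [e^(-5t)].
  For a 2×2 Jordan block J_2(-5): exp(t · J_2(-5)) = e^(-5t)·(I + t·N), where N is the 2×2 nilpotent shift.

After assembling e^{tJ} and conjugating by P, we get:

e^{tA} =
  [-t*exp(-5*t) + exp(-5*t), 3*t*exp(-5*t), t*exp(-5*t)]
  [0, exp(-5*t), 0]
  [-t*exp(-5*t), 3*t*exp(-5*t), t*exp(-5*t) + exp(-5*t)]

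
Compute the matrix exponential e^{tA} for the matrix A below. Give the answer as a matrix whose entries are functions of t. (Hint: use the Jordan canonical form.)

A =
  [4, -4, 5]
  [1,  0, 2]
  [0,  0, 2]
e^{tA} =
  [2*t*exp(2*t) + exp(2*t), -4*t*exp(2*t), t^2*exp(2*t) + 5*t*exp(2*t)]
  [t*exp(2*t), -2*t*exp(2*t) + exp(2*t), t^2*exp(2*t)/2 + 2*t*exp(2*t)]
  [0, 0, exp(2*t)]

Strategy: write A = P · J · P⁻¹ where J is a Jordan canonical form, so e^{tA} = P · e^{tJ} · P⁻¹, and e^{tJ} can be computed block-by-block.

A has Jordan form
J =
  [2, 1, 0]
  [0, 2, 1]
  [0, 0, 2]
(up to reordering of blocks).

Per-block formulas:
  For a 3×3 Jordan block J_3(2): exp(t · J_3(2)) = e^(2t)·(I + t·N + (t^2/2)·N^2), where N is the 3×3 nilpotent shift.

After assembling e^{tJ} and conjugating by P, we get:

e^{tA} =
  [2*t*exp(2*t) + exp(2*t), -4*t*exp(2*t), t^2*exp(2*t) + 5*t*exp(2*t)]
  [t*exp(2*t), -2*t*exp(2*t) + exp(2*t), t^2*exp(2*t)/2 + 2*t*exp(2*t)]
  [0, 0, exp(2*t)]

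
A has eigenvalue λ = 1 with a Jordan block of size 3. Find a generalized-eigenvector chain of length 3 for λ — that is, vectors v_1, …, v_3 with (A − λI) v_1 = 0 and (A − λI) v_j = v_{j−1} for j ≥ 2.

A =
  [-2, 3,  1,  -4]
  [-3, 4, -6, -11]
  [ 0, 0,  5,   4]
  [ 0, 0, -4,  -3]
A Jordan chain for λ = 1 of length 3:
v_1 = (-1, -1, 0, 0)ᵀ
v_2 = (1, -6, 4, -4)ᵀ
v_3 = (0, 0, 1, 0)ᵀ

Let N = A − (1)·I. We want v_3 with N^3 v_3 = 0 but N^2 v_3 ≠ 0; then v_{j-1} := N · v_j for j = 3, …, 2.

Pick v_3 = (0, 0, 1, 0)ᵀ.
Then v_2 = N · v_3 = (1, -6, 4, -4)ᵀ.
Then v_1 = N · v_2 = (-1, -1, 0, 0)ᵀ.

Sanity check: (A − (1)·I) v_1 = (0, 0, 0, 0)ᵀ = 0. ✓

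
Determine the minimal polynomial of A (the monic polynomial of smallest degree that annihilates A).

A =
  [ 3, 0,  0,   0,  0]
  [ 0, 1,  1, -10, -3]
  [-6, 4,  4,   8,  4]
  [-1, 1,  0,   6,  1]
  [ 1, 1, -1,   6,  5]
x^3 - 11*x^2 + 40*x - 48

The characteristic polynomial is χ_A(x) = (x - 4)^4*(x - 3), so the eigenvalues are known. The minimal polynomial is
  m_A(x) = Π_λ (x − λ)^{k_λ}
where k_λ is the size of the *largest* Jordan block for λ (equivalently, the smallest k with (A − λI)^k v = 0 for every generalised eigenvector v of λ).

  λ = 3: largest Jordan block has size 1, contributing (x − 3)
  λ = 4: largest Jordan block has size 2, contributing (x − 4)^2

So m_A(x) = (x - 4)^2*(x - 3) = x^3 - 11*x^2 + 40*x - 48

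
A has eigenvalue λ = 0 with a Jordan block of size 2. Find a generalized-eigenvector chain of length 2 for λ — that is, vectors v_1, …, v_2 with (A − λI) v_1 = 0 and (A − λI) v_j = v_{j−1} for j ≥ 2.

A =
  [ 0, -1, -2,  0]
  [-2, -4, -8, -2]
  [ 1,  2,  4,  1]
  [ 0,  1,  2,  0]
A Jordan chain for λ = 0 of length 2:
v_1 = (0, -2, 1, 0)ᵀ
v_2 = (1, 0, 0, 0)ᵀ

Let N = A − (0)·I. We want v_2 with N^2 v_2 = 0 but N^1 v_2 ≠ 0; then v_{j-1} := N · v_j for j = 2, …, 2.

Pick v_2 = (1, 0, 0, 0)ᵀ.
Then v_1 = N · v_2 = (0, -2, 1, 0)ᵀ.

Sanity check: (A − (0)·I) v_1 = (0, 0, 0, 0)ᵀ = 0. ✓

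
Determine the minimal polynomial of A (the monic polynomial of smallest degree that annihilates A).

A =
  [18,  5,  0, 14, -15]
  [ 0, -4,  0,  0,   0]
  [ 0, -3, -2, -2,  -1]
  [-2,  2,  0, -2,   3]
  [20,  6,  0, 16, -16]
x^5 + 6*x^4 - 4*x^3 - 56*x^2 + 128

The characteristic polynomial is χ_A(x) = (x - 2)^2*(x + 2)*(x + 4)^2, so the eigenvalues are known. The minimal polynomial is
  m_A(x) = Π_λ (x − λ)^{k_λ}
where k_λ is the size of the *largest* Jordan block for λ (equivalently, the smallest k with (A − λI)^k v = 0 for every generalised eigenvector v of λ).

  λ = -4: largest Jordan block has size 2, contributing (x + 4)^2
  λ = -2: largest Jordan block has size 1, contributing (x + 2)
  λ = 2: largest Jordan block has size 2, contributing (x − 2)^2

So m_A(x) = (x - 2)^2*(x + 2)*(x + 4)^2 = x^5 + 6*x^4 - 4*x^3 - 56*x^2 + 128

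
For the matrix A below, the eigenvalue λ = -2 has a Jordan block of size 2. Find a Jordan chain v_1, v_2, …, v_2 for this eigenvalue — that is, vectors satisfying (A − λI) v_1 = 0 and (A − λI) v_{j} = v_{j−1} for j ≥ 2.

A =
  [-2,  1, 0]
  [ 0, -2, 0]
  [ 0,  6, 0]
A Jordan chain for λ = -2 of length 2:
v_1 = (1, 0, 0)ᵀ
v_2 = (0, 1, -3)ᵀ

Let N = A − (-2)·I. We want v_2 with N^2 v_2 = 0 but N^1 v_2 ≠ 0; then v_{j-1} := N · v_j for j = 2, …, 2.

Pick v_2 = (0, 1, -3)ᵀ.
Then v_1 = N · v_2 = (1, 0, 0)ᵀ.

Sanity check: (A − (-2)·I) v_1 = (0, 0, 0)ᵀ = 0. ✓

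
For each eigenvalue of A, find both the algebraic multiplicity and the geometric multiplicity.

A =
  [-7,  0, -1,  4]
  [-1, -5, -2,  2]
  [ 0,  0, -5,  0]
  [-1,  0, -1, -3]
λ = -5: alg = 4, geom = 2

Step 1 — factor the characteristic polynomial to read off the algebraic multiplicities:
  χ_A(x) = (x + 5)^4

Step 2 — compute geometric multiplicities via the rank-nullity identity g(λ) = n − rank(A − λI):
  rank(A − (-5)·I) = 2, so dim ker(A − (-5)·I) = n − 2 = 2

Summary:
  λ = -5: algebraic multiplicity = 4, geometric multiplicity = 2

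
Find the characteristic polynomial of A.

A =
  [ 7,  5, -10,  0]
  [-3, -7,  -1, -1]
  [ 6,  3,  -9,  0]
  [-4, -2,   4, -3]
x^4 + 12*x^3 + 54*x^2 + 108*x + 81

Expanding det(x·I − A) (e.g. by cofactor expansion or by noting that A is similar to its Jordan form J, which has the same characteristic polynomial as A) gives
  χ_A(x) = x^4 + 12*x^3 + 54*x^2 + 108*x + 81
which factors as (x + 3)^4. The eigenvalues (with algebraic multiplicities) are λ = -3 with multiplicity 4.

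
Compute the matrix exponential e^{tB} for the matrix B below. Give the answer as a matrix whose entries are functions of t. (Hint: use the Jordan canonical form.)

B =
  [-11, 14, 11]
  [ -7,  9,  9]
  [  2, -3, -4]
e^{tB} =
  [5*t^2*exp(-2*t)/2 - 9*t*exp(-2*t) + exp(-2*t), -5*t^2*exp(-2*t)/2 + 14*t*exp(-2*t), 5*t^2*exp(-2*t)/2 + 11*t*exp(-2*t)]
  [2*t^2*exp(-2*t) - 7*t*exp(-2*t), -2*t^2*exp(-2*t) + 11*t*exp(-2*t) + exp(-2*t), 2*t^2*exp(-2*t) + 9*t*exp(-2*t)]
  [-t^2*exp(-2*t)/2 + 2*t*exp(-2*t), t^2*exp(-2*t)/2 - 3*t*exp(-2*t), -t^2*exp(-2*t)/2 - 2*t*exp(-2*t) + exp(-2*t)]

Strategy: write B = P · J · P⁻¹ where J is a Jordan canonical form, so e^{tB} = P · e^{tJ} · P⁻¹, and e^{tJ} can be computed block-by-block.

B has Jordan form
J =
  [-2,  1,  0]
  [ 0, -2,  1]
  [ 0,  0, -2]
(up to reordering of blocks).

Per-block formulas:
  For a 3×3 Jordan block J_3(-2): exp(t · J_3(-2)) = e^(-2t)·(I + t·N + (t^2/2)·N^2), where N is the 3×3 nilpotent shift.

After assembling e^{tJ} and conjugating by P, we get:

e^{tB} =
  [5*t^2*exp(-2*t)/2 - 9*t*exp(-2*t) + exp(-2*t), -5*t^2*exp(-2*t)/2 + 14*t*exp(-2*t), 5*t^2*exp(-2*t)/2 + 11*t*exp(-2*t)]
  [2*t^2*exp(-2*t) - 7*t*exp(-2*t), -2*t^2*exp(-2*t) + 11*t*exp(-2*t) + exp(-2*t), 2*t^2*exp(-2*t) + 9*t*exp(-2*t)]
  [-t^2*exp(-2*t)/2 + 2*t*exp(-2*t), t^2*exp(-2*t)/2 - 3*t*exp(-2*t), -t^2*exp(-2*t)/2 - 2*t*exp(-2*t) + exp(-2*t)]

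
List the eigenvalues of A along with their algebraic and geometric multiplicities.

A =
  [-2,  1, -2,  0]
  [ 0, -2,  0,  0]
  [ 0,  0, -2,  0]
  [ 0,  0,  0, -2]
λ = -2: alg = 4, geom = 3

Step 1 — factor the characteristic polynomial to read off the algebraic multiplicities:
  χ_A(x) = (x + 2)^4

Step 2 — compute geometric multiplicities via the rank-nullity identity g(λ) = n − rank(A − λI):
  rank(A − (-2)·I) = 1, so dim ker(A − (-2)·I) = n − 1 = 3

Summary:
  λ = -2: algebraic multiplicity = 4, geometric multiplicity = 3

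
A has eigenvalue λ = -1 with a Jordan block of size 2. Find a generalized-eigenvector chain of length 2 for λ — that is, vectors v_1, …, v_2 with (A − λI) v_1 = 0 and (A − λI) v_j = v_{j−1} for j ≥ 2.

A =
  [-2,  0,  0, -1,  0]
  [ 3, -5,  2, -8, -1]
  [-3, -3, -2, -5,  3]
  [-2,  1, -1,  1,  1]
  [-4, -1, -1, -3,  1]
A Jordan chain for λ = -1 of length 2:
v_1 = (-1, -1, 4, 1, 1)ᵀ
v_2 = (1, -1, -4, 0, 0)ᵀ

Let N = A − (-1)·I. We want v_2 with N^2 v_2 = 0 but N^1 v_2 ≠ 0; then v_{j-1} := N · v_j for j = 2, …, 2.

Pick v_2 = (1, -1, -4, 0, 0)ᵀ.
Then v_1 = N · v_2 = (-1, -1, 4, 1, 1)ᵀ.

Sanity check: (A − (-1)·I) v_1 = (0, 0, 0, 0, 0)ᵀ = 0. ✓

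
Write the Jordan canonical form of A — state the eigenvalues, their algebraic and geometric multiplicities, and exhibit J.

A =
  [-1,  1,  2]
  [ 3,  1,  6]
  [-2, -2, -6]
J_2(-2) ⊕ J_1(-2)

The characteristic polynomial is
  det(x·I − A) = x^3 + 6*x^2 + 12*x + 8 = (x + 2)^3

Eigenvalues and multiplicities (the geometric multiplicity of λ is n − rank(A − λI), which equals the number of Jordan blocks for λ):
  λ = -2: algebraic multiplicity = 3, geometric multiplicity = 2

Determining the block sizes for each eigenvalue:
  λ = -2: 2 blocks summing to 3 forces exactly one block of size 2 and the rest size 1 → block sizes [2, 1]

Assembling the blocks gives a Jordan form
J =
  [-2,  1,  0]
  [ 0, -2,  0]
  [ 0,  0, -2]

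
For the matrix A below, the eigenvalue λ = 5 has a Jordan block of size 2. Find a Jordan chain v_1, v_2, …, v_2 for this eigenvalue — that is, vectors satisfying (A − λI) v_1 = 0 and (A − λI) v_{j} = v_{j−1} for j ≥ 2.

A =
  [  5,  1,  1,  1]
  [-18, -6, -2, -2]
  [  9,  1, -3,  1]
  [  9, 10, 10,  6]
A Jordan chain for λ = 5 of length 2:
v_1 = (-1, 2, -1, -1)ᵀ
v_2 = (1, -2, 1, 0)ᵀ

Let N = A − (5)·I. We want v_2 with N^2 v_2 = 0 but N^1 v_2 ≠ 0; then v_{j-1} := N · v_j for j = 2, …, 2.

Pick v_2 = (1, -2, 1, 0)ᵀ.
Then v_1 = N · v_2 = (-1, 2, -1, -1)ᵀ.

Sanity check: (A − (5)·I) v_1 = (0, 0, 0, 0)ᵀ = 0. ✓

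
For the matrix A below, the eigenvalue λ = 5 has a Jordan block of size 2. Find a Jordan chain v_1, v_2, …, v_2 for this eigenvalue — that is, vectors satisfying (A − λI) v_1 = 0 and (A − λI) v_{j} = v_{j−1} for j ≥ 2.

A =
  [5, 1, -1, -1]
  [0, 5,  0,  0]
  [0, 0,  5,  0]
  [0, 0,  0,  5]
A Jordan chain for λ = 5 of length 2:
v_1 = (1, 0, 0, 0)ᵀ
v_2 = (0, 1, 0, 0)ᵀ

Let N = A − (5)·I. We want v_2 with N^2 v_2 = 0 but N^1 v_2 ≠ 0; then v_{j-1} := N · v_j for j = 2, …, 2.

Pick v_2 = (0, 1, 0, 0)ᵀ.
Then v_1 = N · v_2 = (1, 0, 0, 0)ᵀ.

Sanity check: (A − (5)·I) v_1 = (0, 0, 0, 0)ᵀ = 0. ✓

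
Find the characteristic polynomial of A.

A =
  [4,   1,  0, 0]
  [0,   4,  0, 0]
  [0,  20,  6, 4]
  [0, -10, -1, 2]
x^4 - 16*x^3 + 96*x^2 - 256*x + 256

Expanding det(x·I − A) (e.g. by cofactor expansion or by noting that A is similar to its Jordan form J, which has the same characteristic polynomial as A) gives
  χ_A(x) = x^4 - 16*x^3 + 96*x^2 - 256*x + 256
which factors as (x - 4)^4. The eigenvalues (with algebraic multiplicities) are λ = 4 with multiplicity 4.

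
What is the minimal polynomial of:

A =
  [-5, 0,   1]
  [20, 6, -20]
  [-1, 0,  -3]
x^3 + 2*x^2 - 32*x - 96

The characteristic polynomial is χ_A(x) = (x - 6)*(x + 4)^2, so the eigenvalues are known. The minimal polynomial is
  m_A(x) = Π_λ (x − λ)^{k_λ}
where k_λ is the size of the *largest* Jordan block for λ (equivalently, the smallest k with (A − λI)^k v = 0 for every generalised eigenvector v of λ).

  λ = -4: largest Jordan block has size 2, contributing (x + 4)^2
  λ = 6: largest Jordan block has size 1, contributing (x − 6)

So m_A(x) = (x - 6)*(x + 4)^2 = x^3 + 2*x^2 - 32*x - 96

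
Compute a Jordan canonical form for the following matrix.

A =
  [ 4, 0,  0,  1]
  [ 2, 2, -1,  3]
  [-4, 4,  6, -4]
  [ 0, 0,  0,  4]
J_2(4) ⊕ J_2(4)

The characteristic polynomial is
  det(x·I − A) = x^4 - 16*x^3 + 96*x^2 - 256*x + 256 = (x - 4)^4

Eigenvalues and multiplicities (the geometric multiplicity of λ is n − rank(A − λI), which equals the number of Jordan blocks for λ):
  λ = 4: algebraic multiplicity = 4, geometric multiplicity = 2

Determining the block sizes for each eigenvalue:
  λ = 4: with am = 4 and gm = 2, the partition is not yet determined (e.g. several partitions of 4 into 2 parts exist). Let N = A − (4)·I. Computing rank(N^1) = 2, rank(N^2) = 0; the number of blocks of size ≥ j is rank(N^{j−1}) − rank(N^j), giving [2, 2]. So we have 2 block(s) of size 2 → block sizes [2, 2]

Assembling the blocks gives a Jordan form
J =
  [4, 1, 0, 0]
  [0, 4, 0, 0]
  [0, 0, 4, 1]
  [0, 0, 0, 4]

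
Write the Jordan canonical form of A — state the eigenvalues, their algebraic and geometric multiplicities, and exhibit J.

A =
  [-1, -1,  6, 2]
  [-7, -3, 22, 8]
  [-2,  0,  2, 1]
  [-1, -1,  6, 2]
J_3(0) ⊕ J_1(0)

The characteristic polynomial is
  det(x·I − A) = x^4

Eigenvalues and multiplicities (the geometric multiplicity of λ is n − rank(A − λI), which equals the number of Jordan blocks for λ):
  λ = 0: algebraic multiplicity = 4, geometric multiplicity = 2

Determining the block sizes for each eigenvalue:
  λ = 0: with am = 4 and gm = 2, the partition is not yet determined (e.g. several partitions of 4 into 2 parts exist). Let N = A − (0)·I. Computing rank(N^1) = 2, rank(N^2) = 1, rank(N^3) = 0; the number of blocks of size ≥ j is rank(N^{j−1}) − rank(N^j), giving [2, 1, 1]. So we have 1 block(s) of size 3, 1 block(s) of size 1 → block sizes [3, 1]

Assembling the blocks gives a Jordan form
J =
  [0, 1, 0, 0]
  [0, 0, 1, 0]
  [0, 0, 0, 0]
  [0, 0, 0, 0]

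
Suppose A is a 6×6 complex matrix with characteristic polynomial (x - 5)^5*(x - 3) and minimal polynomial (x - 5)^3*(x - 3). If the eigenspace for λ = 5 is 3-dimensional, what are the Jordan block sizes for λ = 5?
Block sizes for λ = 5: [3, 1, 1]

Step 1 — from the characteristic polynomial, algebraic multiplicity of λ = 5 is 5. From dim ker(A − (5)·I) = 3, there are exactly 3 Jordan blocks for λ = 5.
Step 2 — from the minimal polynomial, the factor (x − 5)^3 tells us the largest block for λ = 5 has size 3.
Step 3 — with total size 5, 3 blocks, and largest block 3, the block sizes (in nonincreasing order) are [3, 1, 1].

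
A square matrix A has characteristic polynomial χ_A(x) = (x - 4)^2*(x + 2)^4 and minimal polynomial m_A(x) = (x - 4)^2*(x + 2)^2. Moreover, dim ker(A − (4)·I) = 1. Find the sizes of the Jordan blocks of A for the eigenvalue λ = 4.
Block sizes for λ = 4: [2]

Step 1 — from the characteristic polynomial, algebraic multiplicity of λ = 4 is 2. From dim ker(A − (4)·I) = 1, there are exactly 1 Jordan blocks for λ = 4.
Step 2 — from the minimal polynomial, the factor (x − 4)^2 tells us the largest block for λ = 4 has size 2.
Step 3 — with total size 2, 1 blocks, and largest block 2, the block sizes (in nonincreasing order) are [2].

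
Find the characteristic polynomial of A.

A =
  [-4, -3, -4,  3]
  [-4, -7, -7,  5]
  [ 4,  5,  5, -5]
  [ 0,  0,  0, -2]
x^4 + 8*x^3 + 24*x^2 + 32*x + 16

Expanding det(x·I − A) (e.g. by cofactor expansion or by noting that A is similar to its Jordan form J, which has the same characteristic polynomial as A) gives
  χ_A(x) = x^4 + 8*x^3 + 24*x^2 + 32*x + 16
which factors as (x + 2)^4. The eigenvalues (with algebraic multiplicities) are λ = -2 with multiplicity 4.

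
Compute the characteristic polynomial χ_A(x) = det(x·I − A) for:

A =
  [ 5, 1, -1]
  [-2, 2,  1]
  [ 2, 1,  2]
x^3 - 9*x^2 + 27*x - 27

Expanding det(x·I − A) (e.g. by cofactor expansion or by noting that A is similar to its Jordan form J, which has the same characteristic polynomial as A) gives
  χ_A(x) = x^3 - 9*x^2 + 27*x - 27
which factors as (x - 3)^3. The eigenvalues (with algebraic multiplicities) are λ = 3 with multiplicity 3.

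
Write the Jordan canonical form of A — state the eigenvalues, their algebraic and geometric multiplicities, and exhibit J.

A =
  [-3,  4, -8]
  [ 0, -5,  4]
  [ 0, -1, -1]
J_2(-3) ⊕ J_1(-3)

The characteristic polynomial is
  det(x·I − A) = x^3 + 9*x^2 + 27*x + 27 = (x + 3)^3

Eigenvalues and multiplicities (the geometric multiplicity of λ is n − rank(A − λI), which equals the number of Jordan blocks for λ):
  λ = -3: algebraic multiplicity = 3, geometric multiplicity = 2

Determining the block sizes for each eigenvalue:
  λ = -3: 2 blocks summing to 3 forces exactly one block of size 2 and the rest size 1 → block sizes [2, 1]

Assembling the blocks gives a Jordan form
J =
  [-3,  1,  0]
  [ 0, -3,  0]
  [ 0,  0, -3]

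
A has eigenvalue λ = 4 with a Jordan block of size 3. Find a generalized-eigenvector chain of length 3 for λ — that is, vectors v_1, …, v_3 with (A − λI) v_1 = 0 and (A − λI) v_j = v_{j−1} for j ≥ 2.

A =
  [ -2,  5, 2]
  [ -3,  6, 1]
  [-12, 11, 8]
A Jordan chain for λ = 4 of length 3:
v_1 = (-3, 0, -9)ᵀ
v_2 = (-6, -3, -12)ᵀ
v_3 = (1, 0, 0)ᵀ

Let N = A − (4)·I. We want v_3 with N^3 v_3 = 0 but N^2 v_3 ≠ 0; then v_{j-1} := N · v_j for j = 3, …, 2.

Pick v_3 = (1, 0, 0)ᵀ.
Then v_2 = N · v_3 = (-6, -3, -12)ᵀ.
Then v_1 = N · v_2 = (-3, 0, -9)ᵀ.

Sanity check: (A − (4)·I) v_1 = (0, 0, 0)ᵀ = 0. ✓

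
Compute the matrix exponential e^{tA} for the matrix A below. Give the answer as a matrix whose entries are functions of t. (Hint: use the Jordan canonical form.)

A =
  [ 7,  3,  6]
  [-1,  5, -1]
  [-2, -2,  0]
e^{tA} =
  [-3*t^2*exp(4*t) + 3*t*exp(4*t) + exp(4*t), 3*t*exp(4*t), -9*t^2*exp(4*t)/2 + 6*t*exp(4*t)]
  [-t^2*exp(4*t) - t*exp(4*t), t*exp(4*t) + exp(4*t), -3*t^2*exp(4*t)/2 - t*exp(4*t)]
  [2*t^2*exp(4*t) - 2*t*exp(4*t), -2*t*exp(4*t), 3*t^2*exp(4*t) - 4*t*exp(4*t) + exp(4*t)]

Strategy: write A = P · J · P⁻¹ where J is a Jordan canonical form, so e^{tA} = P · e^{tJ} · P⁻¹, and e^{tJ} can be computed block-by-block.

A has Jordan form
J =
  [4, 1, 0]
  [0, 4, 1]
  [0, 0, 4]
(up to reordering of blocks).

Per-block formulas:
  For a 3×3 Jordan block J_3(4): exp(t · J_3(4)) = e^(4t)·(I + t·N + (t^2/2)·N^2), where N is the 3×3 nilpotent shift.

After assembling e^{tJ} and conjugating by P, we get:

e^{tA} =
  [-3*t^2*exp(4*t) + 3*t*exp(4*t) + exp(4*t), 3*t*exp(4*t), -9*t^2*exp(4*t)/2 + 6*t*exp(4*t)]
  [-t^2*exp(4*t) - t*exp(4*t), t*exp(4*t) + exp(4*t), -3*t^2*exp(4*t)/2 - t*exp(4*t)]
  [2*t^2*exp(4*t) - 2*t*exp(4*t), -2*t*exp(4*t), 3*t^2*exp(4*t) - 4*t*exp(4*t) + exp(4*t)]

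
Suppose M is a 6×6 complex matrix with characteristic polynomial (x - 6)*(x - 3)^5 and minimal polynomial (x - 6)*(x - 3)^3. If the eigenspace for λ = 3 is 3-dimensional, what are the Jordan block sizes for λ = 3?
Block sizes for λ = 3: [3, 1, 1]

Step 1 — from the characteristic polynomial, algebraic multiplicity of λ = 3 is 5. From dim ker(M − (3)·I) = 3, there are exactly 3 Jordan blocks for λ = 3.
Step 2 — from the minimal polynomial, the factor (x − 3)^3 tells us the largest block for λ = 3 has size 3.
Step 3 — with total size 5, 3 blocks, and largest block 3, the block sizes (in nonincreasing order) are [3, 1, 1].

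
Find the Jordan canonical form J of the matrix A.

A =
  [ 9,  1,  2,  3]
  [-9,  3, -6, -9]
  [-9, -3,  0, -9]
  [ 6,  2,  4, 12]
J_2(6) ⊕ J_1(6) ⊕ J_1(6)

The characteristic polynomial is
  det(x·I − A) = x^4 - 24*x^3 + 216*x^2 - 864*x + 1296 = (x - 6)^4

Eigenvalues and multiplicities (the geometric multiplicity of λ is n − rank(A − λI), which equals the number of Jordan blocks for λ):
  λ = 6: algebraic multiplicity = 4, geometric multiplicity = 3

Determining the block sizes for each eigenvalue:
  λ = 6: 3 blocks summing to 4 forces exactly one block of size 2 and the rest size 1 → block sizes [2, 1, 1]

Assembling the blocks gives a Jordan form
J =
  [6, 1, 0, 0]
  [0, 6, 0, 0]
  [0, 0, 6, 0]
  [0, 0, 0, 6]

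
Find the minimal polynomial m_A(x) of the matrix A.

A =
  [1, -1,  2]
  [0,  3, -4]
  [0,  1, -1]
x^2 - 2*x + 1

The characteristic polynomial is χ_A(x) = (x - 1)^3, so the eigenvalues are known. The minimal polynomial is
  m_A(x) = Π_λ (x − λ)^{k_λ}
where k_λ is the size of the *largest* Jordan block for λ (equivalently, the smallest k with (A − λI)^k v = 0 for every generalised eigenvector v of λ).

  λ = 1: largest Jordan block has size 2, contributing (x − 1)^2

So m_A(x) = (x - 1)^2 = x^2 - 2*x + 1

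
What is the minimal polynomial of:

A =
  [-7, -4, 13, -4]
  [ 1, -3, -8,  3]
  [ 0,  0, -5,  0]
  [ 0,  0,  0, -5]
x^3 + 15*x^2 + 75*x + 125

The characteristic polynomial is χ_A(x) = (x + 5)^4, so the eigenvalues are known. The minimal polynomial is
  m_A(x) = Π_λ (x − λ)^{k_λ}
where k_λ is the size of the *largest* Jordan block for λ (equivalently, the smallest k with (A − λI)^k v = 0 for every generalised eigenvector v of λ).

  λ = -5: largest Jordan block has size 3, contributing (x + 5)^3

So m_A(x) = (x + 5)^3 = x^3 + 15*x^2 + 75*x + 125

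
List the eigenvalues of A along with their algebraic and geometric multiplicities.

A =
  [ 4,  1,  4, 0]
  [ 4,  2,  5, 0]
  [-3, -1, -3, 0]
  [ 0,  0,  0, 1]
λ = 1: alg = 4, geom = 2

Step 1 — factor the characteristic polynomial to read off the algebraic multiplicities:
  χ_A(x) = (x - 1)^4

Step 2 — compute geometric multiplicities via the rank-nullity identity g(λ) = n − rank(A − λI):
  rank(A − (1)·I) = 2, so dim ker(A − (1)·I) = n − 2 = 2

Summary:
  λ = 1: algebraic multiplicity = 4, geometric multiplicity = 2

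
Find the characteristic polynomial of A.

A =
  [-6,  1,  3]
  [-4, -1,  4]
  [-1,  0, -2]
x^3 + 9*x^2 + 27*x + 27

Expanding det(x·I − A) (e.g. by cofactor expansion or by noting that A is similar to its Jordan form J, which has the same characteristic polynomial as A) gives
  χ_A(x) = x^3 + 9*x^2 + 27*x + 27
which factors as (x + 3)^3. The eigenvalues (with algebraic multiplicities) are λ = -3 with multiplicity 3.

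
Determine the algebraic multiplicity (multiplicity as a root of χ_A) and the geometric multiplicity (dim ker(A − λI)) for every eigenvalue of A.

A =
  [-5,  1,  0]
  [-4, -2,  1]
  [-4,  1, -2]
λ = -3: alg = 3, geom = 1

Step 1 — factor the characteristic polynomial to read off the algebraic multiplicities:
  χ_A(x) = (x + 3)^3

Step 2 — compute geometric multiplicities via the rank-nullity identity g(λ) = n − rank(A − λI):
  rank(A − (-3)·I) = 2, so dim ker(A − (-3)·I) = n − 2 = 1

Summary:
  λ = -3: algebraic multiplicity = 3, geometric multiplicity = 1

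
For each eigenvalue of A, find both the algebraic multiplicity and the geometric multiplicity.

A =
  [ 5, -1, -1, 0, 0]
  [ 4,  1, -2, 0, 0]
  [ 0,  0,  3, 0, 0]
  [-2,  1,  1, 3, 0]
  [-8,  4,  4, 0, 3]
λ = 3: alg = 5, geom = 4

Step 1 — factor the characteristic polynomial to read off the algebraic multiplicities:
  χ_A(x) = (x - 3)^5

Step 2 — compute geometric multiplicities via the rank-nullity identity g(λ) = n − rank(A − λI):
  rank(A − (3)·I) = 1, so dim ker(A − (3)·I) = n − 1 = 4

Summary:
  λ = 3: algebraic multiplicity = 5, geometric multiplicity = 4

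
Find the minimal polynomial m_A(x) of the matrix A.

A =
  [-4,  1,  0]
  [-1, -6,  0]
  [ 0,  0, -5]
x^2 + 10*x + 25

The characteristic polynomial is χ_A(x) = (x + 5)^3, so the eigenvalues are known. The minimal polynomial is
  m_A(x) = Π_λ (x − λ)^{k_λ}
where k_λ is the size of the *largest* Jordan block for λ (equivalently, the smallest k with (A − λI)^k v = 0 for every generalised eigenvector v of λ).

  λ = -5: largest Jordan block has size 2, contributing (x + 5)^2

So m_A(x) = (x + 5)^2 = x^2 + 10*x + 25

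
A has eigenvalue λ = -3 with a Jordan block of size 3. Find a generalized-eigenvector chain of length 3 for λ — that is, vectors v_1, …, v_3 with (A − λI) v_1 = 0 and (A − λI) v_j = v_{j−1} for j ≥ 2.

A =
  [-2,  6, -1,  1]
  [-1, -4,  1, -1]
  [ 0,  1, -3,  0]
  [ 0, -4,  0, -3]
A Jordan chain for λ = -3 of length 3:
v_1 = (-5, 0, -1, 4)ᵀ
v_2 = (1, -1, 0, 0)ᵀ
v_3 = (1, 0, 0, 0)ᵀ

Let N = A − (-3)·I. We want v_3 with N^3 v_3 = 0 but N^2 v_3 ≠ 0; then v_{j-1} := N · v_j for j = 3, …, 2.

Pick v_3 = (1, 0, 0, 0)ᵀ.
Then v_2 = N · v_3 = (1, -1, 0, 0)ᵀ.
Then v_1 = N · v_2 = (-5, 0, -1, 4)ᵀ.

Sanity check: (A − (-3)·I) v_1 = (0, 0, 0, 0)ᵀ = 0. ✓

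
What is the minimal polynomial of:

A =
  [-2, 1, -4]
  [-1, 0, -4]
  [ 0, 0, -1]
x^2 + 2*x + 1

The characteristic polynomial is χ_A(x) = (x + 1)^3, so the eigenvalues are known. The minimal polynomial is
  m_A(x) = Π_λ (x − λ)^{k_λ}
where k_λ is the size of the *largest* Jordan block for λ (equivalently, the smallest k with (A − λI)^k v = 0 for every generalised eigenvector v of λ).

  λ = -1: largest Jordan block has size 2, contributing (x + 1)^2

So m_A(x) = (x + 1)^2 = x^2 + 2*x + 1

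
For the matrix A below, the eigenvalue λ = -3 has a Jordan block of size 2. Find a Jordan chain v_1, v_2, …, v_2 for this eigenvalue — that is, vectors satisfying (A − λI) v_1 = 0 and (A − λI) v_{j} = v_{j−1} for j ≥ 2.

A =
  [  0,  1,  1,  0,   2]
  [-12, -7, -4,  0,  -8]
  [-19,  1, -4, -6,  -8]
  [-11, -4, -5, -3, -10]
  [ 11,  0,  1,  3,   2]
A Jordan chain for λ = -3 of length 2:
v_1 = (1, -4, 1, -4, 0)ᵀ
v_2 = (0, 1, 0, 0, 0)ᵀ

Let N = A − (-3)·I. We want v_2 with N^2 v_2 = 0 but N^1 v_2 ≠ 0; then v_{j-1} := N · v_j for j = 2, …, 2.

Pick v_2 = (0, 1, 0, 0, 0)ᵀ.
Then v_1 = N · v_2 = (1, -4, 1, -4, 0)ᵀ.

Sanity check: (A − (-3)·I) v_1 = (0, 0, 0, 0, 0)ᵀ = 0. ✓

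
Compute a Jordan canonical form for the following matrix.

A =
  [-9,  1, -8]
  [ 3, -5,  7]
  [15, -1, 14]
J_2(-3) ⊕ J_1(6)

The characteristic polynomial is
  det(x·I − A) = x^3 - 27*x - 54 = (x - 6)*(x + 3)^2

Eigenvalues and multiplicities (the geometric multiplicity of λ is n − rank(A − λI), which equals the number of Jordan blocks for λ):
  λ = -3: algebraic multiplicity = 2, geometric multiplicity = 1
  λ = 6: algebraic multiplicity = 1, geometric multiplicity = 1

Determining the block sizes for each eigenvalue:
  λ = -3: one block (gm = 1), so the single block has size am = 2 → block sizes [2]
  λ = 6: one block (gm = 1), so the single block has size am = 1 → block sizes [1]

Assembling the blocks gives a Jordan form
J =
  [-3,  1, 0]
  [ 0, -3, 0]
  [ 0,  0, 6]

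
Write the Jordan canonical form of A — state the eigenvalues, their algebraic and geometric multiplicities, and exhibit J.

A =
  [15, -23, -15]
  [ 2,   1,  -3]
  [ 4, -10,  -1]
J_3(5)

The characteristic polynomial is
  det(x·I − A) = x^3 - 15*x^2 + 75*x - 125 = (x - 5)^3

Eigenvalues and multiplicities (the geometric multiplicity of λ is n − rank(A − λI), which equals the number of Jordan blocks for λ):
  λ = 5: algebraic multiplicity = 3, geometric multiplicity = 1

Determining the block sizes for each eigenvalue:
  λ = 5: one block (gm = 1), so the single block has size am = 3 → block sizes [3]

Assembling the blocks gives a Jordan form
J =
  [5, 1, 0]
  [0, 5, 1]
  [0, 0, 5]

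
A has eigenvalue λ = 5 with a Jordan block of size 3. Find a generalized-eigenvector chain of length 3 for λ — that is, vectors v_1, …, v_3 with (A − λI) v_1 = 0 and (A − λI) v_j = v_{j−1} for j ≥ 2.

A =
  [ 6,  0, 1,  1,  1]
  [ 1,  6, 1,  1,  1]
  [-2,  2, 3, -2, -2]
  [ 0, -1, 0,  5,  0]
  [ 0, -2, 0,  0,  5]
A Jordan chain for λ = 5 of length 3:
v_1 = (-1, 0, 4, -1, -2)ᵀ
v_2 = (1, 1, -2, 0, 0)ᵀ
v_3 = (1, 0, 0, 0, 0)ᵀ

Let N = A − (5)·I. We want v_3 with N^3 v_3 = 0 but N^2 v_3 ≠ 0; then v_{j-1} := N · v_j for j = 3, …, 2.

Pick v_3 = (1, 0, 0, 0, 0)ᵀ.
Then v_2 = N · v_3 = (1, 1, -2, 0, 0)ᵀ.
Then v_1 = N · v_2 = (-1, 0, 4, -1, -2)ᵀ.

Sanity check: (A − (5)·I) v_1 = (0, 0, 0, 0, 0)ᵀ = 0. ✓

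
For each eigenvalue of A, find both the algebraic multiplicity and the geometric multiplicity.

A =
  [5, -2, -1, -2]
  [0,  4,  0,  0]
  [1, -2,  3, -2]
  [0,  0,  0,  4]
λ = 4: alg = 4, geom = 3

Step 1 — factor the characteristic polynomial to read off the algebraic multiplicities:
  χ_A(x) = (x - 4)^4

Step 2 — compute geometric multiplicities via the rank-nullity identity g(λ) = n − rank(A − λI):
  rank(A − (4)·I) = 1, so dim ker(A − (4)·I) = n − 1 = 3

Summary:
  λ = 4: algebraic multiplicity = 4, geometric multiplicity = 3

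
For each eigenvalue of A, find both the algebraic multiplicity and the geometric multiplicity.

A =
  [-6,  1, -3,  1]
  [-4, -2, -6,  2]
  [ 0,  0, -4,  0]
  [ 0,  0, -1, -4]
λ = -4: alg = 4, geom = 2

Step 1 — factor the characteristic polynomial to read off the algebraic multiplicities:
  χ_A(x) = (x + 4)^4

Step 2 — compute geometric multiplicities via the rank-nullity identity g(λ) = n − rank(A − λI):
  rank(A − (-4)·I) = 2, so dim ker(A − (-4)·I) = n − 2 = 2

Summary:
  λ = -4: algebraic multiplicity = 4, geometric multiplicity = 2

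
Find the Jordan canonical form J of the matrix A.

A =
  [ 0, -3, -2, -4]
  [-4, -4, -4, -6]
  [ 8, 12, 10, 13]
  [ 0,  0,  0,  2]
J_2(2) ⊕ J_2(2)

The characteristic polynomial is
  det(x·I − A) = x^4 - 8*x^3 + 24*x^2 - 32*x + 16 = (x - 2)^4

Eigenvalues and multiplicities (the geometric multiplicity of λ is n − rank(A − λI), which equals the number of Jordan blocks for λ):
  λ = 2: algebraic multiplicity = 4, geometric multiplicity = 2

Determining the block sizes for each eigenvalue:
  λ = 2: with am = 4 and gm = 2, the partition is not yet determined (e.g. several partitions of 4 into 2 parts exist). Let N = A − (2)·I. Computing rank(N^1) = 2, rank(N^2) = 0; the number of blocks of size ≥ j is rank(N^{j−1}) − rank(N^j), giving [2, 2]. So we have 2 block(s) of size 2 → block sizes [2, 2]

Assembling the blocks gives a Jordan form
J =
  [2, 1, 0, 0]
  [0, 2, 0, 0]
  [0, 0, 2, 1]
  [0, 0, 0, 2]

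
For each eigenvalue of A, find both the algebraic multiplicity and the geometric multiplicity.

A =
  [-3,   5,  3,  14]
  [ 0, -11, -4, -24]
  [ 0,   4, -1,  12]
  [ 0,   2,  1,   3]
λ = -3: alg = 4, geom = 2

Step 1 — factor the characteristic polynomial to read off the algebraic multiplicities:
  χ_A(x) = (x + 3)^4

Step 2 — compute geometric multiplicities via the rank-nullity identity g(λ) = n − rank(A − λI):
  rank(A − (-3)·I) = 2, so dim ker(A − (-3)·I) = n − 2 = 2

Summary:
  λ = -3: algebraic multiplicity = 4, geometric multiplicity = 2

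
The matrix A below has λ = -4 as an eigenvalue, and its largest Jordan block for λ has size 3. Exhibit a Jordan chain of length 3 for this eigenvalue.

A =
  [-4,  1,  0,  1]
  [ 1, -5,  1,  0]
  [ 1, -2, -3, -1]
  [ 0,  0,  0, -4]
A Jordan chain for λ = -4 of length 3:
v_1 = (1, 0, -1, 0)ᵀ
v_2 = (0, 1, 1, 0)ᵀ
v_3 = (1, 0, 0, 0)ᵀ

Let N = A − (-4)·I. We want v_3 with N^3 v_3 = 0 but N^2 v_3 ≠ 0; then v_{j-1} := N · v_j for j = 3, …, 2.

Pick v_3 = (1, 0, 0, 0)ᵀ.
Then v_2 = N · v_3 = (0, 1, 1, 0)ᵀ.
Then v_1 = N · v_2 = (1, 0, -1, 0)ᵀ.

Sanity check: (A − (-4)·I) v_1 = (0, 0, 0, 0)ᵀ = 0. ✓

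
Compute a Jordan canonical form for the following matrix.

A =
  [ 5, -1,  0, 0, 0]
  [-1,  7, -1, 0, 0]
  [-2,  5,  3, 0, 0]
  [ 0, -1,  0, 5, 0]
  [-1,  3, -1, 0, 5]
J_3(5) ⊕ J_1(5) ⊕ J_1(5)

The characteristic polynomial is
  det(x·I − A) = x^5 - 25*x^4 + 250*x^3 - 1250*x^2 + 3125*x - 3125 = (x - 5)^5

Eigenvalues and multiplicities (the geometric multiplicity of λ is n − rank(A − λI), which equals the number of Jordan blocks for λ):
  λ = 5: algebraic multiplicity = 5, geometric multiplicity = 3

Determining the block sizes for each eigenvalue:
  λ = 5: with am = 5 and gm = 3, the partition is not yet determined (e.g. several partitions of 5 into 3 parts exist). Let N = A − (5)·I. Computing rank(N^1) = 2, rank(N^2) = 1, rank(N^3) = 0; the number of blocks of size ≥ j is rank(N^{j−1}) − rank(N^j), giving [3, 1, 1]. So we have 1 block(s) of size 3, 2 block(s) of size 1 → block sizes [3, 1, 1]

Assembling the blocks gives a Jordan form
J =
  [5, 1, 0, 0, 0]
  [0, 5, 1, 0, 0]
  [0, 0, 5, 0, 0]
  [0, 0, 0, 5, 0]
  [0, 0, 0, 0, 5]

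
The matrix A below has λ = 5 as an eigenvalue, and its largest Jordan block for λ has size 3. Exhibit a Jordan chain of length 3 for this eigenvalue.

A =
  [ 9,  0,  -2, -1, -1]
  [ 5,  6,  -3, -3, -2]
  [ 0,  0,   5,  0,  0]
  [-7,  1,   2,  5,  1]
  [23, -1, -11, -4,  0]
A Jordan chain for λ = 5 of length 3:
v_1 = (1, 3, 0, 0, 4)ᵀ
v_2 = (-2, -3, 0, 2, -11)ᵀ
v_3 = (0, 0, 1, 0, 0)ᵀ

Let N = A − (5)·I. We want v_3 with N^3 v_3 = 0 but N^2 v_3 ≠ 0; then v_{j-1} := N · v_j for j = 3, …, 2.

Pick v_3 = (0, 0, 1, 0, 0)ᵀ.
Then v_2 = N · v_3 = (-2, -3, 0, 2, -11)ᵀ.
Then v_1 = N · v_2 = (1, 3, 0, 0, 4)ᵀ.

Sanity check: (A − (5)·I) v_1 = (0, 0, 0, 0, 0)ᵀ = 0. ✓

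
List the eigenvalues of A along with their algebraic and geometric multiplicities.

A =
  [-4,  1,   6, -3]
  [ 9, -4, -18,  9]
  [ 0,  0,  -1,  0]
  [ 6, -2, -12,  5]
λ = -1: alg = 4, geom = 3

Step 1 — factor the characteristic polynomial to read off the algebraic multiplicities:
  χ_A(x) = (x + 1)^4

Step 2 — compute geometric multiplicities via the rank-nullity identity g(λ) = n − rank(A − λI):
  rank(A − (-1)·I) = 1, so dim ker(A − (-1)·I) = n − 1 = 3

Summary:
  λ = -1: algebraic multiplicity = 4, geometric multiplicity = 3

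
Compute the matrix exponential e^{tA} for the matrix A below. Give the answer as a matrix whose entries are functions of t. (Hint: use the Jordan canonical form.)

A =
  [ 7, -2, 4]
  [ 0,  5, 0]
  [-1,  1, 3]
e^{tA} =
  [2*t*exp(5*t) + exp(5*t), -2*t*exp(5*t), 4*t*exp(5*t)]
  [0, exp(5*t), 0]
  [-t*exp(5*t), t*exp(5*t), -2*t*exp(5*t) + exp(5*t)]

Strategy: write A = P · J · P⁻¹ where J is a Jordan canonical form, so e^{tA} = P · e^{tJ} · P⁻¹, and e^{tJ} can be computed block-by-block.

A has Jordan form
J =
  [5, 1, 0]
  [0, 5, 0]
  [0, 0, 5]
(up to reordering of blocks).

Per-block formulas:
  For a 2×2 Jordan block J_2(5): exp(t · J_2(5)) = e^(5t)·(I + t·N), where N is the 2×2 nilpotent shift.
  For a 1×1 block at λ = 5: exp(t · [5]) = [e^(5t)].

After assembling e^{tJ} and conjugating by P, we get:

e^{tA} =
  [2*t*exp(5*t) + exp(5*t), -2*t*exp(5*t), 4*t*exp(5*t)]
  [0, exp(5*t), 0]
  [-t*exp(5*t), t*exp(5*t), -2*t*exp(5*t) + exp(5*t)]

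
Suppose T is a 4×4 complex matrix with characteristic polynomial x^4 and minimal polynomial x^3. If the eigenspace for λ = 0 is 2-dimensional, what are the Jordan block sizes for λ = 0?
Block sizes for λ = 0: [3, 1]

Step 1 — from the characteristic polynomial, algebraic multiplicity of λ = 0 is 4. From dim ker(T − (0)·I) = 2, there are exactly 2 Jordan blocks for λ = 0.
Step 2 — from the minimal polynomial, the factor (x − 0)^3 tells us the largest block for λ = 0 has size 3.
Step 3 — with total size 4, 2 blocks, and largest block 3, the block sizes (in nonincreasing order) are [3, 1].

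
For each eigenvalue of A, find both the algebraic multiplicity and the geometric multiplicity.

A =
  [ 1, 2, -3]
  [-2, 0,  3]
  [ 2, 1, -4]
λ = -1: alg = 3, geom = 1

Step 1 — factor the characteristic polynomial to read off the algebraic multiplicities:
  χ_A(x) = (x + 1)^3

Step 2 — compute geometric multiplicities via the rank-nullity identity g(λ) = n − rank(A − λI):
  rank(A − (-1)·I) = 2, so dim ker(A − (-1)·I) = n − 2 = 1

Summary:
  λ = -1: algebraic multiplicity = 3, geometric multiplicity = 1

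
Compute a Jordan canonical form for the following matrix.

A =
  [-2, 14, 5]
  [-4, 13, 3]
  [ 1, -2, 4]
J_3(5)

The characteristic polynomial is
  det(x·I − A) = x^3 - 15*x^2 + 75*x - 125 = (x - 5)^3

Eigenvalues and multiplicities (the geometric multiplicity of λ is n − rank(A − λI), which equals the number of Jordan blocks for λ):
  λ = 5: algebraic multiplicity = 3, geometric multiplicity = 1

Determining the block sizes for each eigenvalue:
  λ = 5: one block (gm = 1), so the single block has size am = 3 → block sizes [3]

Assembling the blocks gives a Jordan form
J =
  [5, 1, 0]
  [0, 5, 1]
  [0, 0, 5]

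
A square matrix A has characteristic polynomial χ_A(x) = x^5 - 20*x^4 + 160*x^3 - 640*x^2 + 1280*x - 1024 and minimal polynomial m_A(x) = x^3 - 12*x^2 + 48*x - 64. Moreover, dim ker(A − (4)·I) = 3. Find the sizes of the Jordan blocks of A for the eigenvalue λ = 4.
Block sizes for λ = 4: [3, 1, 1]

Step 1 — from the characteristic polynomial, algebraic multiplicity of λ = 4 is 5. From dim ker(A − (4)·I) = 3, there are exactly 3 Jordan blocks for λ = 4.
Step 2 — from the minimal polynomial, the factor (x − 4)^3 tells us the largest block for λ = 4 has size 3.
Step 3 — with total size 5, 3 blocks, and largest block 3, the block sizes (in nonincreasing order) are [3, 1, 1].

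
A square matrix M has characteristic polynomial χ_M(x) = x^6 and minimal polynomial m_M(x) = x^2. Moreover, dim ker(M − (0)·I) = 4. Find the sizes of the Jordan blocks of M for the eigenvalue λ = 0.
Block sizes for λ = 0: [2, 2, 1, 1]

Step 1 — from the characteristic polynomial, algebraic multiplicity of λ = 0 is 6. From dim ker(M − (0)·I) = 4, there are exactly 4 Jordan blocks for λ = 0.
Step 2 — from the minimal polynomial, the factor (x − 0)^2 tells us the largest block for λ = 0 has size 2.
Step 3 — with total size 6, 4 blocks, and largest block 2, the block sizes (in nonincreasing order) are [2, 2, 1, 1].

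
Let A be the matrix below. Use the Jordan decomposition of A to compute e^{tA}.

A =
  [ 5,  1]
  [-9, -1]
e^{tA} =
  [3*t*exp(2*t) + exp(2*t), t*exp(2*t)]
  [-9*t*exp(2*t), -3*t*exp(2*t) + exp(2*t)]

Strategy: write A = P · J · P⁻¹ where J is a Jordan canonical form, so e^{tA} = P · e^{tJ} · P⁻¹, and e^{tJ} can be computed block-by-block.

A has Jordan form
J =
  [2, 1]
  [0, 2]
(up to reordering of blocks).

Per-block formulas:
  For a 2×2 Jordan block J_2(2): exp(t · J_2(2)) = e^(2t)·(I + t·N), where N is the 2×2 nilpotent shift.

After assembling e^{tJ} and conjugating by P, we get:

e^{tA} =
  [3*t*exp(2*t) + exp(2*t), t*exp(2*t)]
  [-9*t*exp(2*t), -3*t*exp(2*t) + exp(2*t)]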